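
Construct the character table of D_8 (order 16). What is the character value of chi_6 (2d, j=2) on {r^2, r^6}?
Conjugacy classes: {e} of size 1, {r^4} of size 1, {r^1, r^7} of size 2, {r^2, r^6} of size 2, {r^3, r^5} of size 2, {s, sr^2, ...} of size 4, {sr, sr^3, ...} of size 4.
Character table:
  irrep \ class              {e} (size 1)  {r^4} (size 1)  {r^1, r^7} (size 2)  {r^2, r^6} (size 2)  {r^3, r^5} (size 2)  {s, sr^2, ...} (size 4)  {sr, sr^3, ...} (size 4)
  chi_1 (triv)               1             1               1                    1                    1                    1                        1                       
  chi_2 (sign: r->1, s->-1)  1             1               1                    1                    1                    -1                       -1                      
  chi_3 (r->-1, s->1)        1             1               -1                   1                    -1                   1                        -1                      
  chi_4 (r->-1, s->-1)       1             1               -1                   1                    -1                   -1                       1                       
  chi_5 (2d, j=1)            2             -2              sqrt(2)              0                    -sqrt(2)             0                        0                       
  chi_6 (2d, j=2)            2             2               0                    -2                   0                    0                        0                       
  chi_7 (2d, j=3)            2             -2              -sqrt(2)             0                    sqrt(2)              0                        0                       

Spot check: chi_6 (2d, j=2) on {r^2, r^6} = -2.

D_8 has order 2*8 = 16 with 7 conjugacy classes, hence 7 irreducibles. Sum of squared dims 1 + 1 + 1 + 1 + 4 + 4 + 4 = 16 = |G|. Linear characters come from the abelianisation; the 2-dimensional irreps have character r^k -> 2*cos(2*pi*j*k/8), reflections -> 0.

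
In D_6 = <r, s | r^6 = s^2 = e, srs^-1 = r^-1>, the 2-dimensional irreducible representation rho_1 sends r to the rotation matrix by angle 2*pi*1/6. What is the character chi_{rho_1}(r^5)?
chi_{rho_1}(r^5) = 2*cos(2*pi*1*5/6) = 1

Why: rho_1(r^5) is rotation by angle 2*pi*1*5/6, whose trace is 2*cos(2*pi*1*5/6) = 1.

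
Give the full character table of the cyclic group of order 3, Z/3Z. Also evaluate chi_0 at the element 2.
Character table of Z/3Z (irreps indexed chi_0,...,chi_2 with chi_k(m) = zeta_3^(k*m), zeta_3 = exp(2*pi*i/3)):
  irrep \ class  {0} (size 1)  {1} (size 1)    {2} (size 1)  
  chi_0          1             1               1             
  chi_1          1             exp(2*I*pi/3)   exp(-2*I*pi/3)
  chi_2          1             exp(-2*I*pi/3)  exp(2*I*pi/3) 

Spot check: chi_0(2) = zeta_3^(0*2) = zeta_3^0 = 1.

Proof sketch: Z/3Z is abelian, so all 3 irreducible complex representations are 1-dimensional. They are given by chi_k(m) = zeta_3^(k*m) for k = 0,...,2. Row orthogonality: sum_m chi_k(m) conj(chi_l(m)) = 3 * [k = l].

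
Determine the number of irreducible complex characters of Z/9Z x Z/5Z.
45

Reasoning: The number of irreducible complex representations of a finite group equals its number of conjugacy classes. Z/9Z x Z/5Z is abelian of order 45, so every element is its own conjugacy class: 45 classes, so Z/9Z x Z/5Z (order 45) has exactly 45 irreducible complex representations.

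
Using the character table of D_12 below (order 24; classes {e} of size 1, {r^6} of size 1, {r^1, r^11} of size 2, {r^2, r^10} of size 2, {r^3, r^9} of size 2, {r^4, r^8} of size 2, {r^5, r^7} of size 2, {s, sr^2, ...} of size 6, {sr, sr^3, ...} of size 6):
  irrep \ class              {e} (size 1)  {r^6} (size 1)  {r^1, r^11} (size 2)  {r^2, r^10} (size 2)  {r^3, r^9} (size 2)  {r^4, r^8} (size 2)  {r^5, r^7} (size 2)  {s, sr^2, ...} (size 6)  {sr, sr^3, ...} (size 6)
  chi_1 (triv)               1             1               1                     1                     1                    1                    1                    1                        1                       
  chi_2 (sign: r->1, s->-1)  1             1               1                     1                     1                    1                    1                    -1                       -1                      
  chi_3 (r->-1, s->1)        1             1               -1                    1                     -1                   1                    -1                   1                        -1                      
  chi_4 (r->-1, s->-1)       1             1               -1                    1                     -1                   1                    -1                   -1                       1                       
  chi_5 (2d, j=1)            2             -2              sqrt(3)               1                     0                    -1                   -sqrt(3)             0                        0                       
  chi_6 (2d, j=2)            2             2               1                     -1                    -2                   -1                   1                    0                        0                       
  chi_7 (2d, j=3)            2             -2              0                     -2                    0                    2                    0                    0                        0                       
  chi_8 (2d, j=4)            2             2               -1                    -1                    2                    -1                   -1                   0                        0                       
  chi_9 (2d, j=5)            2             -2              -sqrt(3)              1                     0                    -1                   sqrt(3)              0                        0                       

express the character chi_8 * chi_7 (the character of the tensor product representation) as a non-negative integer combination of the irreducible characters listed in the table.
chi_8 tensor chi_7 = chi_5 + chi_9 (all other irreducibles have multiplicity 0).

Derivation: The character of a tensor product is the pointwise product (chi_8 * chi_7)(C) = chi_8(C) * chi_7(C):
  {e}: (2)*(2), {r^6}: (2)*(-2), {r^1, r^11}: (-1)*(0), {r^2, r^10}: (-1)*(-2), {r^3, r^9}: (2)*(0), {r^4, r^8}: (-1)*(2), {r^5, r^7}: (-1)*(0), {s, sr^2, ...}: (0)*(0), {sr, sr^3, ...}: (0)*(0)
so (chi_8 * chi_7) takes values
  {e} -> 4, {r^6} -> -4, {r^1, r^11} -> 0, {r^2, r^10} -> 2, {r^3, r^9} -> 0, {r^4, r^8} -> -2, {r^5, r^7} -> 0, {s, sr^2, ...} -> 0, {sr, sr^3, ...} -> 0.
Now take the inner product of this character with each irreducible chi from the table, <chi_8*chi_7, chi> = (1/24) sum_C |C| (chi_8*chi_7)(C) conj(chi(C)):
  <chi_8*chi_7, chi_1> = (1/24)[1*(4)*conj(1) + 1*(-4)*conj(1) + 2*(0)*conj(1) + 2*(2)*conj(1) + 2*(0)*conj(1) + 2*(-2)*conj(1) + 2*(0)*conj(1) + 6*(0)*conj(1) + 6*(0)*conj(1)]
      = (1/24)[(4) + (-4) + (0) + (4) + (0) + (-4) + (0) + (0) + (0)] = 0/24 = 0
  <chi_8*chi_7, chi_2> = (1/24)[1*(4)*conj(1) + 1*(-4)*conj(1) + 2*(0)*conj(1) + 2*(2)*conj(1) + 2*(0)*conj(1) + 2*(-2)*conj(1) + 2*(0)*conj(1) + 6*(0)*conj(-1) + 6*(0)*conj(-1)]
      = (1/24)[(4) + (-4) + (0) + (4) + (0) + (-4) + (0) + (0) + (0)] = 0/24 = 0
  <chi_8*chi_7, chi_3> = (1/24)[1*(4)*conj(1) + 1*(-4)*conj(1) + 2*(0)*conj(-1) + 2*(2)*conj(1) + 2*(0)*conj(-1) + 2*(-2)*conj(1) + 2*(0)*conj(-1) + 6*(0)*conj(1) + 6*(0)*conj(-1)]
      = (1/24)[(4) + (-4) + (0) + (4) + (0) + (-4) + (0) + (0) + (0)] = 0/24 = 0
  <chi_8*chi_7, chi_4> = (1/24)[1*(4)*conj(1) + 1*(-4)*conj(1) + 2*(0)*conj(-1) + 2*(2)*conj(1) + 2*(0)*conj(-1) + 2*(-2)*conj(1) + 2*(0)*conj(-1) + 6*(0)*conj(-1) + 6*(0)*conj(1)]
      = (1/24)[(4) + (-4) + (0) + (4) + (0) + (-4) + (0) + (0) + (0)] = 0/24 = 0
  <chi_8*chi_7, chi_5> = (1/24)[1*(4)*conj(2) + 1*(-4)*conj(-2) + 2*(0)*conj(sqrt(3)) + 2*(2)*conj(1) + 2*(0)*conj(0) + 2*(-2)*conj(-1) + 2*(0)*conj(-sqrt(3)) + 6*(0)*conj(0) + 6*(0)*conj(0)]
      = (1/24)[(8) + (8) + (0) + (4) + (0) + (4) + (0) + (0) + (0)] = 24/24 = 1
  <chi_8*chi_7, chi_6> = (1/24)[1*(4)*conj(2) + 1*(-4)*conj(2) + 2*(0)*conj(1) + 2*(2)*conj(-1) + 2*(0)*conj(-2) + 2*(-2)*conj(-1) + 2*(0)*conj(1) + 6*(0)*conj(0) + 6*(0)*conj(0)]
      = (1/24)[(8) + (-8) + (0) + (-4) + (0) + (4) + (0) + (0) + (0)] = 0/24 = 0
  <chi_8*chi_7, chi_7> = (1/24)[1*(4)*conj(2) + 1*(-4)*conj(-2) + 2*(0)*conj(0) + 2*(2)*conj(-2) + 2*(0)*conj(0) + 2*(-2)*conj(2) + 2*(0)*conj(0) + 6*(0)*conj(0) + 6*(0)*conj(0)]
      = (1/24)[(8) + (8) + (0) + (-8) + (0) + (-8) + (0) + (0) + (0)] = 0/24 = 0
  <chi_8*chi_7, chi_8> = (1/24)[1*(4)*conj(2) + 1*(-4)*conj(2) + 2*(0)*conj(-1) + 2*(2)*conj(-1) + 2*(0)*conj(2) + 2*(-2)*conj(-1) + 2*(0)*conj(-1) + 6*(0)*conj(0) + 6*(0)*conj(0)]
      = (1/24)[(8) + (-8) + (0) + (-4) + (0) + (4) + (0) + (0) + (0)] = 0/24 = 0
  <chi_8*chi_7, chi_9> = (1/24)[1*(4)*conj(2) + 1*(-4)*conj(-2) + 2*(0)*conj(-sqrt(3)) + 2*(2)*conj(1) + 2*(0)*conj(0) + 2*(-2)*conj(-1) + 2*(0)*conj(sqrt(3)) + 6*(0)*conj(0) + 6*(0)*conj(0)]
      = (1/24)[(8) + (8) + (0) + (4) + (0) + (4) + (0) + (0) + (0)] = 24/24 = 1
Hence the multiplicities are chi_5: 1, chi_9: 1. Dimension check: dim(chi_8)*dim(chi_7) = 2*2 = 4 and sum (mult * dim) = 1*2 + 1*2 = 4.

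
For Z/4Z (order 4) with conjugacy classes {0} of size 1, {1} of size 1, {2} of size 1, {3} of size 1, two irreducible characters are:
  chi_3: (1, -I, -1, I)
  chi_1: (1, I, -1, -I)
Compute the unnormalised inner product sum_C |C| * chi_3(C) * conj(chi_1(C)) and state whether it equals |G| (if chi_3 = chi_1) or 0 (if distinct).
Sum = 0; so <chi_3, chi_1> = 0 (distinct irreducibles are orthogonal).

Proof sketch: Compute term by term over conjugacy classes (|C| * chi_3(C) * conj(chi_1(C))):
  1*(1)*conj(1) + 1*(-I)*conj(I) + 1*(-1)*conj(-1) + 1*(I)*conj(-I)
  = (1) + (-1) + (1) + (-1)
  = 0.
(Exp terms are combined using exp(i*s)*conj(exp(i*t)) = exp(i*(s-t)), and sums of them are collapsed using the identity that for every m > 1 the m distinct m-th roots of unity sum to 0, e.g. 1 + exp(2*I*pi/3) + exp(-2*I*pi/3) = 0.)
Dividing by |G| = 4 gives 0/4 = 0, matching the row-orthogonality relation <chi_3, chi_1> = [chi_3 = chi_1].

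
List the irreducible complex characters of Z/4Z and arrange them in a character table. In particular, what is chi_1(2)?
Character table of Z/4Z (irreps indexed chi_0,...,chi_3 with chi_k(m) = zeta_4^(k*m), zeta_4 = exp(2*pi*i/4)):
  irrep \ class  {0} (size 1)  {1} (size 1)  {2} (size 1)  {3} (size 1)
  chi_0          1             1             1             1           
  chi_1          1             I             -1            -I          
  chi_2          1             -1            1             -1          
  chi_3          1             -I            -1            I           

Spot check: chi_1(2) = zeta_4^(1*2) = zeta_4^2 = -1.

Z/4Z is abelian, so all 4 irreducible complex representations are 1-dimensional. They are given by chi_k(m) = zeta_4^(k*m) for k = 0,...,3. Row orthogonality: sum_m chi_k(m) conj(chi_l(m)) = 4 * [k = l].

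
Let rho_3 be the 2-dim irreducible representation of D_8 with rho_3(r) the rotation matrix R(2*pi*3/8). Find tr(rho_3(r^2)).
chi_{rho_3}(r^2) = 2*cos(2*pi*3*2/8) = 0

Working: rho_3(r^2) is rotation by angle 2*pi*3*2/8, whose trace is 2*cos(2*pi*3*2/8) = 0.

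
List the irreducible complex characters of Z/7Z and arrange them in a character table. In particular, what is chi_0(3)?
Character table of Z/7Z (irreps indexed chi_0,...,chi_6 with chi_k(m) = zeta_7^(k*m), zeta_7 = exp(2*pi*i/7)):
  irrep \ class  {0} (size 1)  {1} (size 1)    {2} (size 1)    {3} (size 1)    {4} (size 1)    {5} (size 1)    {6} (size 1)  
  chi_0          1             1               1               1               1               1               1             
  chi_1          1             exp(2*I*pi/7)   exp(4*I*pi/7)   exp(6*I*pi/7)   exp(-6*I*pi/7)  exp(-4*I*pi/7)  exp(-2*I*pi/7)
  chi_2          1             exp(4*I*pi/7)   exp(-6*I*pi/7)  exp(-2*I*pi/7)  exp(2*I*pi/7)   exp(6*I*pi/7)   exp(-4*I*pi/7)
  chi_3          1             exp(6*I*pi/7)   exp(-2*I*pi/7)  exp(4*I*pi/7)   exp(-4*I*pi/7)  exp(2*I*pi/7)   exp(-6*I*pi/7)
  chi_4          1             exp(-6*I*pi/7)  exp(2*I*pi/7)   exp(-4*I*pi/7)  exp(4*I*pi/7)   exp(-2*I*pi/7)  exp(6*I*pi/7) 
  chi_5          1             exp(-4*I*pi/7)  exp(6*I*pi/7)   exp(2*I*pi/7)   exp(-2*I*pi/7)  exp(-6*I*pi/7)  exp(4*I*pi/7) 
  chi_6          1             exp(-2*I*pi/7)  exp(-4*I*pi/7)  exp(-6*I*pi/7)  exp(6*I*pi/7)   exp(4*I*pi/7)   exp(2*I*pi/7) 

Spot check: chi_0(3) = zeta_7^(0*3) = zeta_7^0 = 1.

Why: Z/7Z is abelian, so all 7 irreducible complex representations are 1-dimensional. They are given by chi_k(m) = zeta_7^(k*m) for k = 0,...,6. Row orthogonality: sum_m chi_k(m) conj(chi_l(m)) = 7 * [k = l].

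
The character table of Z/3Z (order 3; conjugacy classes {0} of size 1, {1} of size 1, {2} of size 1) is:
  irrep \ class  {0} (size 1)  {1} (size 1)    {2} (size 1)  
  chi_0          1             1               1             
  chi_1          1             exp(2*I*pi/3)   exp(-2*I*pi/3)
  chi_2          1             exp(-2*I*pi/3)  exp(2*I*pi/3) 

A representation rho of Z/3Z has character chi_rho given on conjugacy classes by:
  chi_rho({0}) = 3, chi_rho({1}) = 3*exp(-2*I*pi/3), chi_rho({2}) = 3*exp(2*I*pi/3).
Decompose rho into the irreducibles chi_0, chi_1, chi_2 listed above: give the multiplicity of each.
Multiplicities: chi_0: 0, chi_1: 0, chi_2: 3.

Details: Use <chi_rho, chi> = (1/|G|) sum_C |C| * chi_rho(C) * conj(chi(C)) with |G| = 3 for each irreducible chi in the table:
  <chi_rho, chi_0> = (1/3)[1*(3)*conj(1) + 1*(3*exp(-2*I*pi/3))*conj(1) + 1*(3*exp(2*I*pi/3))*conj(1)]
      = (1/3)[(3) + (3*exp(-2*I*pi/3)) + (3*exp(2*I*pi/3))] = 0/3 = 0
  <chi_rho, chi_1> = (1/3)[1*(3)*conj(1) + 1*(3*exp(-2*I*pi/3))*conj(exp(2*I*pi/3)) + 1*(3*exp(2*I*pi/3))*conj(exp(-2*I*pi/3))]
      = (1/3)[(3) + (3*exp(2*I*pi/3)) + (3*exp(-2*I*pi/3))] = 0/3 = 0
  <chi_rho, chi_2> = (1/3)[1*(3)*conj(1) + 1*(3*exp(-2*I*pi/3))*conj(exp(-2*I*pi/3)) + 1*(3*exp(2*I*pi/3))*conj(exp(2*I*pi/3))]
      = (1/3)[(3) + (3) + (3)] = 9/3 = 3
(Exp terms are combined using exp(i*s)*conj(exp(i*t)) = exp(i*(s-t)), and sums of them are collapsed using the identity that for every m > 1 the m distinct m-th roots of unity sum to 0, e.g. 1 + exp(2*I*pi/3) + exp(-2*I*pi/3) = 0.)
Dimension check: dim(rho) = sum (mult * dim) = 0*1 + 0*1 + 3*1 = 3 = chi_rho(e) = 3.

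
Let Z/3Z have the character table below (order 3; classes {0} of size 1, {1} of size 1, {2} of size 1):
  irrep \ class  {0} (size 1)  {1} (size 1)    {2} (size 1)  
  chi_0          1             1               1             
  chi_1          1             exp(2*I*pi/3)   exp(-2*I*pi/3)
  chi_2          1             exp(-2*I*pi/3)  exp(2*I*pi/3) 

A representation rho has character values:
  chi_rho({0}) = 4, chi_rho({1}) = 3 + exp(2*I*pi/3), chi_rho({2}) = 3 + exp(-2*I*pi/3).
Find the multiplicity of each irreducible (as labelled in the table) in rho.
Multiplicities: chi_0: 3, chi_1: 1, chi_2: 0.

Argument: Use <chi_rho, chi> = (1/|G|) sum_C |C| * chi_rho(C) * conj(chi(C)) with |G| = 3 for each irreducible chi in the table:
  <chi_rho, chi_0> = (1/3)[1*(4)*conj(1) + 1*(3 + exp(2*I*pi/3))*conj(1) + 1*(3 + exp(-2*I*pi/3))*conj(1)]
      = (1/3)[(4) + (3 + exp(2*I*pi/3)) + (3 + exp(-2*I*pi/3))] = 9/3 = 3
  <chi_rho, chi_1> = (1/3)[1*(4)*conj(1) + 1*(3 + exp(2*I*pi/3))*conj(exp(2*I*pi/3)) + 1*(3 + exp(-2*I*pi/3))*conj(exp(-2*I*pi/3))]
      = (1/3)[(4) + (1 + 3*exp(-2*I*pi/3)) + (1 + 3*exp(2*I*pi/3))] = 3/3 = 1
  <chi_rho, chi_2> = (1/3)[1*(4)*conj(1) + 1*(3 + exp(2*I*pi/3))*conj(exp(-2*I*pi/3)) + 1*(3 + exp(-2*I*pi/3))*conj(exp(2*I*pi/3))]
      = (1/3)[(4) + (exp(-2*I*pi/3) + 3*exp(2*I*pi/3)) + (3*exp(-2*I*pi/3) + exp(2*I*pi/3))] = 0/3 = 0
(Exp terms are combined using exp(i*s)*conj(exp(i*t)) = exp(i*(s-t)), and sums of them are collapsed using the identity that for every m > 1 the m distinct m-th roots of unity sum to 0, e.g. 1 + exp(2*I*pi/3) + exp(-2*I*pi/3) = 0.)
Dimension check: dim(rho) = sum (mult * dim) = 3*1 + 1*1 + 0*1 = 4 = chi_rho(e) = 4.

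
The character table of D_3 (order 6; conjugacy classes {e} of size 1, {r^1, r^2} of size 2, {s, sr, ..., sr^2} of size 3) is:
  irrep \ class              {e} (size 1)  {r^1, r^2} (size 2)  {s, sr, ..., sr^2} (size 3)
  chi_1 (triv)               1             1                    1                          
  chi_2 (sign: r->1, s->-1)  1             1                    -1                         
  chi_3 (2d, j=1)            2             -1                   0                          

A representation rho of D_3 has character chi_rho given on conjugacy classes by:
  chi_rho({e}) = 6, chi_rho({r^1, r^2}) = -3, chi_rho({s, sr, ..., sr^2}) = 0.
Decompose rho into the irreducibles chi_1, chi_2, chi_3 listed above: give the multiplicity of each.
Multiplicities: chi_1: 0, chi_2: 0, chi_3: 3.

Solution. Use <chi_rho, chi> = (1/|G|) sum_C |C| * chi_rho(C) * conj(chi(C)) with |G| = 6 for each irreducible chi in the table:
  <chi_rho, chi_1> = (1/6)[1*(6)*conj(1) + 2*(-3)*conj(1) + 3*(0)*conj(1)]
      = (1/6)[(6) + (-6) + (0)] = 0/6 = 0
  <chi_rho, chi_2> = (1/6)[1*(6)*conj(1) + 2*(-3)*conj(1) + 3*(0)*conj(-1)]
      = (1/6)[(6) + (-6) + (0)] = 0/6 = 0
  <chi_rho, chi_3> = (1/6)[1*(6)*conj(2) + 2*(-3)*conj(-1) + 3*(0)*conj(0)]
      = (1/6)[(12) + (6) + (0)] = 18/6 = 3
Dimension check: dim(rho) = sum (mult * dim) = 0*1 + 0*1 + 3*2 = 6 = chi_rho(e) = 6.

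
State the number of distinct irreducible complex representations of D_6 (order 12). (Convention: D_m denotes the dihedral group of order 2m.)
6

The number of irreducible complex representations of a finite group equals its number of conjugacy classes. D_6 has 6 conjugacy classes (n/2 + 3 for n even), so D_6 (order 12) has exactly 6 irreducible complex representations.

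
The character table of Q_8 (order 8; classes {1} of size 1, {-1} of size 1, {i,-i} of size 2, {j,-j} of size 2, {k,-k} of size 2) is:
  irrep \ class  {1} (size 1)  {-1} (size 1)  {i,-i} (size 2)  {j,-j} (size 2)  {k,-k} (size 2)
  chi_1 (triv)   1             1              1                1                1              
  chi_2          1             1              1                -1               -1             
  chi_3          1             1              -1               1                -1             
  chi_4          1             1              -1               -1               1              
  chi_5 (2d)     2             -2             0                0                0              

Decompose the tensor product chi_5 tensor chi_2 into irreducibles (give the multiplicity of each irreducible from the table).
chi_5 tensor chi_2 = chi_5 (all other irreducibles have multiplicity 0).

Reasoning: The character of a tensor product is the pointwise product (chi_5 * chi_2)(C) = chi_5(C) * chi_2(C):
  {1}: (2)*(1), {-1}: (-2)*(1), {i,-i}: (0)*(1), {j,-j}: (0)*(-1), {k,-k}: (0)*(-1)
so (chi_5 * chi_2) takes values
  {1} -> 2, {-1} -> -2, {i,-i} -> 0, {j,-j} -> 0, {k,-k} -> 0.
Now take the inner product of this character with each irreducible chi from the table, <chi_5*chi_2, chi> = (1/8) sum_C |C| (chi_5*chi_2)(C) conj(chi(C)):
  <chi_5*chi_2, chi_1> = (1/8)[1*(2)*conj(1) + 1*(-2)*conj(1) + 2*(0)*conj(1) + 2*(0)*conj(1) + 2*(0)*conj(1)]
      = (1/8)[(2) + (-2) + (0) + (0) + (0)] = 0/8 = 0
  <chi_5*chi_2, chi_2> = (1/8)[1*(2)*conj(1) + 1*(-2)*conj(1) + 2*(0)*conj(1) + 2*(0)*conj(-1) + 2*(0)*conj(-1)]
      = (1/8)[(2) + (-2) + (0) + (0) + (0)] = 0/8 = 0
  <chi_5*chi_2, chi_3> = (1/8)[1*(2)*conj(1) + 1*(-2)*conj(1) + 2*(0)*conj(-1) + 2*(0)*conj(1) + 2*(0)*conj(-1)]
      = (1/8)[(2) + (-2) + (0) + (0) + (0)] = 0/8 = 0
  <chi_5*chi_2, chi_4> = (1/8)[1*(2)*conj(1) + 1*(-2)*conj(1) + 2*(0)*conj(-1) + 2*(0)*conj(-1) + 2*(0)*conj(1)]
      = (1/8)[(2) + (-2) + (0) + (0) + (0)] = 0/8 = 0
  <chi_5*chi_2, chi_5> = (1/8)[1*(2)*conj(2) + 1*(-2)*conj(-2) + 2*(0)*conj(0) + 2*(0)*conj(0) + 2*(0)*conj(0)]
      = (1/8)[(4) + (4) + (0) + (0) + (0)] = 8/8 = 1
Hence the multiplicities are chi_5: 1. Dimension check: dim(chi_5)*dim(chi_2) = 2*1 = 2 and sum (mult * dim) = 1*2 = 2.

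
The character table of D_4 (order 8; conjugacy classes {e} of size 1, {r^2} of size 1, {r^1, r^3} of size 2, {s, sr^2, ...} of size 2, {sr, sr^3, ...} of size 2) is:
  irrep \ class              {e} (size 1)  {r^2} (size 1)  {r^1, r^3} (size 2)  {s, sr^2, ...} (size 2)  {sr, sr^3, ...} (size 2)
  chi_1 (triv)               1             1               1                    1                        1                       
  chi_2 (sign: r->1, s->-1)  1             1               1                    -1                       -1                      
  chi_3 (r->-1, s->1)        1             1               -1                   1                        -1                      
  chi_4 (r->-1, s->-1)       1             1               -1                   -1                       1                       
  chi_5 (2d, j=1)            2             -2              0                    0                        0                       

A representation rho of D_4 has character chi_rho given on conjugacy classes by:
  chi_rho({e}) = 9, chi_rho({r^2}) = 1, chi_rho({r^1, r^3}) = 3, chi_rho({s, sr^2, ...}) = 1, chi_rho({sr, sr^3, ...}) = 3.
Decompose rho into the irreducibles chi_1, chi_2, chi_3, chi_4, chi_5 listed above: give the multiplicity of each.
Multiplicities: chi_1: 3, chi_2: 1, chi_3: 0, chi_4: 1, chi_5: 2.

Solution. Use <chi_rho, chi> = (1/|G|) sum_C |C| * chi_rho(C) * conj(chi(C)) with |G| = 8 for each irreducible chi in the table:
  <chi_rho, chi_1> = (1/8)[1*(9)*conj(1) + 1*(1)*conj(1) + 2*(3)*conj(1) + 2*(1)*conj(1) + 2*(3)*conj(1)]
      = (1/8)[(9) + (1) + (6) + (2) + (6)] = 24/8 = 3
  <chi_rho, chi_2> = (1/8)[1*(9)*conj(1) + 1*(1)*conj(1) + 2*(3)*conj(1) + 2*(1)*conj(-1) + 2*(3)*conj(-1)]
      = (1/8)[(9) + (1) + (6) + (-2) + (-6)] = 8/8 = 1
  <chi_rho, chi_3> = (1/8)[1*(9)*conj(1) + 1*(1)*conj(1) + 2*(3)*conj(-1) + 2*(1)*conj(1) + 2*(3)*conj(-1)]
      = (1/8)[(9) + (1) + (-6) + (2) + (-6)] = 0/8 = 0
  <chi_rho, chi_4> = (1/8)[1*(9)*conj(1) + 1*(1)*conj(1) + 2*(3)*conj(-1) + 2*(1)*conj(-1) + 2*(3)*conj(1)]
      = (1/8)[(9) + (1) + (-6) + (-2) + (6)] = 8/8 = 1
  <chi_rho, chi_5> = (1/8)[1*(9)*conj(2) + 1*(1)*conj(-2) + 2*(3)*conj(0) + 2*(1)*conj(0) + 2*(3)*conj(0)]
      = (1/8)[(18) + (-2) + (0) + (0) + (0)] = 16/8 = 2
Dimension check: dim(rho) = sum (mult * dim) = 3*1 + 1*1 + 0*1 + 1*1 + 2*2 = 9 = chi_rho(e) = 9.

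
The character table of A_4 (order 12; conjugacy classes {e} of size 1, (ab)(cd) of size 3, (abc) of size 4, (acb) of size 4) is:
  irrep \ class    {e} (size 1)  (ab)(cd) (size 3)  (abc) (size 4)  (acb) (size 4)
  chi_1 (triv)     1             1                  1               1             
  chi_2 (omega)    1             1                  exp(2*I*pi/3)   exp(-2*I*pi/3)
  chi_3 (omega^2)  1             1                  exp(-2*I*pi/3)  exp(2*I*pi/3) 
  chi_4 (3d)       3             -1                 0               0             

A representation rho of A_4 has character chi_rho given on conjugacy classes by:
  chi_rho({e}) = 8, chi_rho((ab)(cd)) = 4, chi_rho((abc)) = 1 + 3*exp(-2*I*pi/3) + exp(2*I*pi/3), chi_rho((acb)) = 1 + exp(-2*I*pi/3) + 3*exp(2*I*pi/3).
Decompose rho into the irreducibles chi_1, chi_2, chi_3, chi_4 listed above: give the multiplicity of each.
Multiplicities: chi_1: 1, chi_2: 1, chi_3: 3, chi_4: 1.

Reasoning: Use <chi_rho, chi> = (1/|G|) sum_C |C| * chi_rho(C) * conj(chi(C)) with |G| = 12 for each irreducible chi in the table:
  <chi_rho, chi_1> = (1/12)[1*(8)*conj(1) + 3*(4)*conj(1) + 4*(1 + 3*exp(-2*I*pi/3) + exp(2*I*pi/3))*conj(1) + 4*(1 + exp(-2*I*pi/3) + 3*exp(2*I*pi/3))*conj(1)]
      = (1/12)[(8) + (12) + (4 + 12*exp(-2*I*pi/3) + 4*exp(2*I*pi/3)) + (4 + 4*exp(-2*I*pi/3) + 12*exp(2*I*pi/3))] = 12/12 = 1
  <chi_rho, chi_2> = (1/12)[1*(8)*conj(1) + 3*(4)*conj(1) + 4*(1 + 3*exp(-2*I*pi/3) + exp(2*I*pi/3))*conj(exp(2*I*pi/3)) + 4*(1 + exp(-2*I*pi/3) + 3*exp(2*I*pi/3))*conj(exp(-2*I*pi/3))]
      = (1/12)[(8) + (12) + (4 + 4*exp(-2*I*pi/3) + 12*exp(2*I*pi/3)) + (4 + 12*exp(-2*I*pi/3) + 4*exp(2*I*pi/3))] = 12/12 = 1
  <chi_rho, chi_3> = (1/12)[1*(8)*conj(1) + 3*(4)*conj(1) + 4*(1 + 3*exp(-2*I*pi/3) + exp(2*I*pi/3))*conj(exp(-2*I*pi/3)) + 4*(1 + exp(-2*I*pi/3) + 3*exp(2*I*pi/3))*conj(exp(2*I*pi/3))]
      = (1/12)[(8) + (12) + (8) + (8)] = 36/12 = 3
  <chi_rho, chi_4> = (1/12)[1*(8)*conj(3) + 3*(4)*conj(-1) + 4*(1 + 3*exp(-2*I*pi/3) + exp(2*I*pi/3))*conj(0) + 4*(1 + exp(-2*I*pi/3) + 3*exp(2*I*pi/3))*conj(0)]
      = (1/12)[(24) + (-12) + (0) + (0)] = 12/12 = 1
(Exp terms are combined using exp(i*s)*conj(exp(i*t)) = exp(i*(s-t)), and sums of them are collapsed using the identity that for every m > 1 the m distinct m-th roots of unity sum to 0, e.g. 1 + exp(2*I*pi/3) + exp(-2*I*pi/3) = 0.)
Dimension check: dim(rho) = sum (mult * dim) = 1*1 + 1*1 + 3*1 + 1*3 = 8 = chi_rho(e) = 8.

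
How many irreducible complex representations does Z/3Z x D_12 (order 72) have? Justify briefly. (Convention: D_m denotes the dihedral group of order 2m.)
27

Argument: The number of irreducible complex representations of a finite group equals its number of conjugacy classes. For a direct product, #classes(G x H) = #classes(G) * #classes(H). Z/3Z has 3 classes (abelian), D_12 has 9 classes, so 3 * 9 = 27, so Z/3Z x D_12 (order 72) has exactly 27 irreducible complex representations.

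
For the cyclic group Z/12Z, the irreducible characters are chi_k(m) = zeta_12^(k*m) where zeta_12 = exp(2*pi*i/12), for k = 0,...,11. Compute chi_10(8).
chi_10(8) = zeta_12^80 = exp(-2*I*pi/3)

Reasoning: chi_10(8) = zeta_12^(10*8) = zeta_12^80. Since zeta_12^12 = 1, this equals zeta_12^8 = exp(2*pi*i*8/12) = exp(-2*I*pi/3).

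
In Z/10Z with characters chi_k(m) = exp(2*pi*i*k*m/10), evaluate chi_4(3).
chi_4(3) = zeta_10^12 = exp(2*I*pi/5)

chi_4(3) = zeta_10^(4*3) = zeta_10^12. Since zeta_10^10 = 1, this equals zeta_10^2 = exp(2*pi*i*2/10) = exp(2*I*pi/5).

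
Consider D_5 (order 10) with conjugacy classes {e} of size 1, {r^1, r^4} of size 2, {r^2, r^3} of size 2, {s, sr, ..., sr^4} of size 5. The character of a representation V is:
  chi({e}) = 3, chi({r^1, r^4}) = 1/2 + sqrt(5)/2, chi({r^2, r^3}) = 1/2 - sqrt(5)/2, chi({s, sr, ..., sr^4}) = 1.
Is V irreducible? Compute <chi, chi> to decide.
Not irreducible (reducible): <chi, chi> = 2 > 1.

Argument: <chi, chi> = (1/|G|) sum_C |C| * |chi(C)|^2 = (1/10)[1*|3|^2 + 2*|1/2 + sqrt(5)/2|^2 + 2*|1/2 - sqrt(5)/2|^2 + 5*|1|^2]
  = (1/10)[(9) + (sqrt(5) + 3) + (3 - sqrt(5)) + (5)] = 20/10 = 2.
A character is irreducible iff <chi, chi> = 1, so this representation is reducible.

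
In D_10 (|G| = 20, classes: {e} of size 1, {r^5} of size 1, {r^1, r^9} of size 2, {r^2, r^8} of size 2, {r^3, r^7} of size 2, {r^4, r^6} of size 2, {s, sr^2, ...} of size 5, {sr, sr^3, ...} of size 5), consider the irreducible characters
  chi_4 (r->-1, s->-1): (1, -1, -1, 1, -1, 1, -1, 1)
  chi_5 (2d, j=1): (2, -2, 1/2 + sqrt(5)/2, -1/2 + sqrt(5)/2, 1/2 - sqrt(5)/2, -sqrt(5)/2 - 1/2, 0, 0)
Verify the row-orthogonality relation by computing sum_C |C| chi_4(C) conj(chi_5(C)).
Sum = 0; so <chi_4, chi_5> = 0 (distinct irreducibles are orthogonal).

Proof sketch: Compute term by term over conjugacy classes (|C| * chi_4(C) * conj(chi_5(C))):
  1*(1)*conj(2) + 1*(-1)*conj(-2) + 2*(-1)*conj(1/2 + sqrt(5)/2) + 2*(1)*conj(-1/2 + sqrt(5)/2) + 2*(-1)*conj(1/2 - sqrt(5)/2) + 2*(1)*conj(-sqrt(5)/2 - 1/2) + 5*(-1)*conj(0) + 5*(1)*conj(0)
  = (2) + (2) + (-sqrt(5) - 1) + (-1 + sqrt(5)) + (-1 + sqrt(5)) + (-sqrt(5) - 1) + (0) + (0)
  = 0.
Dividing by |G| = 20 gives 0/20 = 0, matching the row-orthogonality relation <chi_4, chi_5> = [chi_4 = chi_5].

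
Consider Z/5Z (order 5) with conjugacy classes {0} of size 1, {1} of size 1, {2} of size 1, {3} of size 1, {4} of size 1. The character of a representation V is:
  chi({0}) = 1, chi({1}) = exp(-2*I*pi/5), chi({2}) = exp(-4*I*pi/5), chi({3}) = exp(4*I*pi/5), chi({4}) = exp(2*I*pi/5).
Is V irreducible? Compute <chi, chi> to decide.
Irreducible: <chi, chi> = 1.

Explanation: <chi, chi> = (1/|G|) sum_C |C| * |chi(C)|^2 = (1/5)[1*|1|^2 + 1*|exp(-2*I*pi/5)|^2 + 1*|exp(-4*I*pi/5)|^2 + 1*|exp(4*I*pi/5)|^2 + 1*|exp(2*I*pi/5)|^2]
  = (1/5)[(1) + (1) + (1) + (1) + (1)] = 5/5 = 1.
(Exp terms are combined using exp(i*s)*conj(exp(i*t)) = exp(i*(s-t)), and sums of them are collapsed using the identity that for every m > 1 the m distinct m-th roots of unity sum to 0, e.g. 1 + exp(2*I*pi/3) + exp(-2*I*pi/3) = 0.)
A character is irreducible iff <chi, chi> = 1, so this representation is irreducible.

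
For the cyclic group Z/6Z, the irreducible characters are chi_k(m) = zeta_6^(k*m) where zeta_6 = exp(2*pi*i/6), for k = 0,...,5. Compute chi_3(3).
chi_3(3) = zeta_6^9 = -1

Argument: chi_3(3) = zeta_6^(3*3) = zeta_6^9. Since zeta_6^6 = 1, this equals zeta_6^3 = exp(2*pi*i*3/6) = -1.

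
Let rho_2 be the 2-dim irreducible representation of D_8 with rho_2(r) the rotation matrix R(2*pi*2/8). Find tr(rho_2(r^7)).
chi_{rho_2}(r^7) = 2*cos(2*pi*2*7/8) = 0

Solution. rho_2(r^7) is rotation by angle 2*pi*2*7/8, whose trace is 2*cos(2*pi*2*7/8) = 0.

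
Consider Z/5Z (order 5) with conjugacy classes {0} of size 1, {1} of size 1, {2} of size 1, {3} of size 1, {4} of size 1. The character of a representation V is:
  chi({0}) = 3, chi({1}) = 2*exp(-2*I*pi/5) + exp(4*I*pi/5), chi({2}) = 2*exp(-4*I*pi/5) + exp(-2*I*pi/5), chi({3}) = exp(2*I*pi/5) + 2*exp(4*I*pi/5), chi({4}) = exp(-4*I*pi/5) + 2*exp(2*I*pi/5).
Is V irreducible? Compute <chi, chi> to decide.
Not irreducible (reducible): <chi, chi> = 5 > 1.

Details: <chi, chi> = (1/|G|) sum_C |C| * |chi(C)|^2 = (1/5)[1*|3|^2 + 1*|2*exp(-2*I*pi/5) + exp(4*I*pi/5)|^2 + 1*|2*exp(-4*I*pi/5) + exp(-2*I*pi/5)|^2 + 1*|exp(2*I*pi/5) + 2*exp(4*I*pi/5)|^2 + 1*|exp(-4*I*pi/5) + 2*exp(2*I*pi/5)|^2]
  = (1/5)[(9) + (5 + 2*exp(-4*I*pi/5) + 2*exp(4*I*pi/5)) + (5 + 2*exp(-2*I*pi/5) + 2*exp(2*I*pi/5)) + (5 + 2*exp(-2*I*pi/5) + 2*exp(2*I*pi/5)) + (5 + 2*exp(-4*I*pi/5) + 2*exp(4*I*pi/5))] = 25/5 = 5.
(Exp terms are combined using exp(i*s)*conj(exp(i*t)) = exp(i*(s-t)), and sums of them are collapsed using the identity that for every m > 1 the m distinct m-th roots of unity sum to 0, e.g. 1 + exp(2*I*pi/3) + exp(-2*I*pi/3) = 0.)
A character is irreducible iff <chi, chi> = 1, so this representation is reducible.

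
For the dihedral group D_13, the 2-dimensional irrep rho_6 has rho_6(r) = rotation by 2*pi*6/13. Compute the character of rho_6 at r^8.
chi_{rho_6}(r^8) = 2*cos(2*pi*6*8/13) = -2*cos(5*pi/13)

Derivation: rho_6(r^8) is rotation by angle 2*pi*6*8/13, whose trace is 2*cos(2*pi*6*8/13) = -2*cos(5*pi/13).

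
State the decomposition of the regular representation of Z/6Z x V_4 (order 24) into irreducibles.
Each irreducible V_i of dimension d_i appears with multiplicity d_i, i.e. rho_reg = (direct sum over all irreducibles V_i) d_i V_i. The irreducible dimensions for Z/6Z x V_4 are 1, 1, 1, 1, 1, 1, 1, 1, 1, 1, 1, 1, 1, 1, 1, 1, 1, 1, 1, 1, 1, 1, 1, 1: 24 irreducibles of dimension 1, each with multiplicity 1. Total dimension 24*1*1 = 24 = |G|.

Derivation: General theorem: in the regular representation of a finite group G, each irreducible appears with multiplicity equal to its dimension. Check: dim(rho_reg) = sum d_i^2 = 1 + 1 + 1 + 1 + 1 + 1 + 1 + 1 + 1 + 1 + 1 + 1 + 1 + 1 + 1 + 1 + 1 + 1 + 1 + 1 + 1 + 1 + 1 + 1 = 24 = |G|.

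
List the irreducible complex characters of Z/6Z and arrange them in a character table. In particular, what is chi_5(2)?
Character table of Z/6Z (irreps indexed chi_0,...,chi_5 with chi_k(m) = zeta_6^(k*m), zeta_6 = exp(2*pi*i/6)):
  irrep \ class  {0} (size 1)  {1} (size 1)    {2} (size 1)    {3} (size 1)  {4} (size 1)    {5} (size 1)  
  chi_0          1             1               1               1             1               1             
  chi_1          1             exp(I*pi/3)     exp(2*I*pi/3)   -1            exp(-2*I*pi/3)  exp(-I*pi/3)  
  chi_2          1             exp(2*I*pi/3)   exp(-2*I*pi/3)  1             exp(2*I*pi/3)   exp(-2*I*pi/3)
  chi_3          1             -1              1               -1            1               -1            
  chi_4          1             exp(-2*I*pi/3)  exp(2*I*pi/3)   1             exp(-2*I*pi/3)  exp(2*I*pi/3) 
  chi_5          1             exp(-I*pi/3)    exp(-2*I*pi/3)  -1            exp(2*I*pi/3)   exp(I*pi/3)   

Spot check: chi_5(2) = zeta_6^(5*2) = zeta_6^10 = exp(-2*I*pi/3).

Proof sketch: Z/6Z is abelian, so all 6 irreducible complex representations are 1-dimensional. They are given by chi_k(m) = zeta_6^(k*m) for k = 0,...,5. Row orthogonality: sum_m chi_k(m) conj(chi_l(m)) = 6 * [k = l].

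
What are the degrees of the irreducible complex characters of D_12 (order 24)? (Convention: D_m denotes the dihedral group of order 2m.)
Dimensions: 1, 1, 1, 1, 2, 2, 2, 2, 2

Reasoning: There are 9 irreducibles (= number of conjugacy classes). Their dimensions d_i satisfy sum d_i^2 = |G| = 24: 1 + 1 + 1 + 1 + 4 + 4 + 4 + 4 + 4 = 24.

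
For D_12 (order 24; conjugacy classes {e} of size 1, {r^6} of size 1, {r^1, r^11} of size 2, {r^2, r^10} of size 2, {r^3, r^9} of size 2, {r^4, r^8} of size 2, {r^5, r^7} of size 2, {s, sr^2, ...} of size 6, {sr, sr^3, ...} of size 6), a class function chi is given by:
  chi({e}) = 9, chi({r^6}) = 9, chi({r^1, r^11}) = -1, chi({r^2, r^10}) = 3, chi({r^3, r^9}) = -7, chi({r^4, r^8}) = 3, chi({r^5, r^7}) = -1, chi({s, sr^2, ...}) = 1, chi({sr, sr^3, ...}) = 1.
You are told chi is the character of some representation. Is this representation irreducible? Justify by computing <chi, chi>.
Not irreducible (reducible): <chi, chi> = 13 > 1.

Justification: <chi, chi> = (1/|G|) sum_C |C| * |chi(C)|^2 = (1/24)[1*|9|^2 + 1*|9|^2 + 2*|-1|^2 + 2*|3|^2 + 2*|-7|^2 + 2*|3|^2 + 2*|-1|^2 + 6*|1|^2 + 6*|1|^2]
  = (1/24)[(81) + (81) + (2) + (18) + (98) + (18) + (2) + (6) + (6)] = 312/24 = 13.
A character is irreducible iff <chi, chi> = 1, so this representation is reducible.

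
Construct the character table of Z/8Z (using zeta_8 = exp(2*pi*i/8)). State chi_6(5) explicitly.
Character table of Z/8Z (irreps indexed chi_0,...,chi_7 with chi_k(m) = zeta_8^(k*m), zeta_8 = exp(2*pi*i/8)):
  irrep \ class  {0} (size 1)  {1} (size 1)    {2} (size 1)  {3} (size 1)    {4} (size 1)  {5} (size 1)    {6} (size 1)  {7} (size 1)  
  chi_0          1             1               1             1               1             1               1             1             
  chi_1          1             exp(I*pi/4)     I             exp(3*I*pi/4)   -1            exp(-3*I*pi/4)  -I            exp(-I*pi/4)  
  chi_2          1             I               -1            -I              1             I               -1            -I            
  chi_3          1             exp(3*I*pi/4)   -I            exp(I*pi/4)     -1            exp(-I*pi/4)    I             exp(-3*I*pi/4)
  chi_4          1             -1              1             -1              1             -1              1             -1            
  chi_5          1             exp(-3*I*pi/4)  I             exp(-I*pi/4)    -1            exp(I*pi/4)     -I            exp(3*I*pi/4) 
  chi_6          1             -I              -1            I               1             -I              -1            I             
  chi_7          1             exp(-I*pi/4)    -I            exp(-3*I*pi/4)  -1            exp(3*I*pi/4)   I             exp(I*pi/4)   

Spot check: chi_6(5) = zeta_8^(6*5) = zeta_8^30 = -I.

Argument: Z/8Z is abelian, so all 8 irreducible complex representations are 1-dimensional. They are given by chi_k(m) = zeta_8^(k*m) for k = 0,...,7. Row orthogonality: sum_m chi_k(m) conj(chi_l(m)) = 8 * [k = l].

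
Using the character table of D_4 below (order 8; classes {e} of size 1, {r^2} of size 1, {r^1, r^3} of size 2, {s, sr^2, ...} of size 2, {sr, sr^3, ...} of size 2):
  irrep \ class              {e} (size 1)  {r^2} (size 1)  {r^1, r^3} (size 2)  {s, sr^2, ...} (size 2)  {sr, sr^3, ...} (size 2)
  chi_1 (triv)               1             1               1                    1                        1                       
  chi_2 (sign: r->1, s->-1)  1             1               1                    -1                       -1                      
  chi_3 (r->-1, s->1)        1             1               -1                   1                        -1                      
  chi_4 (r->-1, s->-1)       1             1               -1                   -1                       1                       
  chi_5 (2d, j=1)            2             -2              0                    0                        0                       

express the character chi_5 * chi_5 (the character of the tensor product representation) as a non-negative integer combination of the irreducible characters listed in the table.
chi_5 tensor chi_5 = chi_1 + chi_2 + chi_3 + chi_4 (all other irreducibles have multiplicity 0).

Derivation: The character of a tensor product is the pointwise product (chi_5 * chi_5)(C) = chi_5(C) * chi_5(C):
  {e}: (2)*(2), {r^2}: (-2)*(-2), {r^1, r^3}: (0)*(0), {s, sr^2, ...}: (0)*(0), {sr, sr^3, ...}: (0)*(0)
so (chi_5 * chi_5) takes values
  {e} -> 4, {r^2} -> 4, {r^1, r^3} -> 0, {s, sr^2, ...} -> 0, {sr, sr^3, ...} -> 0.
Now take the inner product of this character with each irreducible chi from the table, <chi_5*chi_5, chi> = (1/8) sum_C |C| (chi_5*chi_5)(C) conj(chi(C)):
  <chi_5*chi_5, chi_1> = (1/8)[1*(4)*conj(1) + 1*(4)*conj(1) + 2*(0)*conj(1) + 2*(0)*conj(1) + 2*(0)*conj(1)]
      = (1/8)[(4) + (4) + (0) + (0) + (0)] = 8/8 = 1
  <chi_5*chi_5, chi_2> = (1/8)[1*(4)*conj(1) + 1*(4)*conj(1) + 2*(0)*conj(1) + 2*(0)*conj(-1) + 2*(0)*conj(-1)]
      = (1/8)[(4) + (4) + (0) + (0) + (0)] = 8/8 = 1
  <chi_5*chi_5, chi_3> = (1/8)[1*(4)*conj(1) + 1*(4)*conj(1) + 2*(0)*conj(-1) + 2*(0)*conj(1) + 2*(0)*conj(-1)]
      = (1/8)[(4) + (4) + (0) + (0) + (0)] = 8/8 = 1
  <chi_5*chi_5, chi_4> = (1/8)[1*(4)*conj(1) + 1*(4)*conj(1) + 2*(0)*conj(-1) + 2*(0)*conj(-1) + 2*(0)*conj(1)]
      = (1/8)[(4) + (4) + (0) + (0) + (0)] = 8/8 = 1
  <chi_5*chi_5, chi_5> = (1/8)[1*(4)*conj(2) + 1*(4)*conj(-2) + 2*(0)*conj(0) + 2*(0)*conj(0) + 2*(0)*conj(0)]
      = (1/8)[(8) + (-8) + (0) + (0) + (0)] = 0/8 = 0
Hence the multiplicities are chi_1: 1, chi_2: 1, chi_3: 1, chi_4: 1. Dimension check: dim(chi_5)*dim(chi_5) = 2*2 = 4 and sum (mult * dim) = 1*1 + 1*1 + 1*1 + 1*1 = 4.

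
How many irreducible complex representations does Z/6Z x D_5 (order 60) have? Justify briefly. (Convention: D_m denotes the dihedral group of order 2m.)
24

Working: The number of irreducible complex representations of a finite group equals its number of conjugacy classes. For a direct product, #classes(G x H) = #classes(G) * #classes(H). Z/6Z has 6 classes (abelian), D_5 has 4 classes, so 6 * 4 = 24, so Z/6Z x D_5 (order 60) has exactly 24 irreducible complex representations.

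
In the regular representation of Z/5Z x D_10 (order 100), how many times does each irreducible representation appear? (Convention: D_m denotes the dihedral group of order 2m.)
Each irreducible V_i of dimension d_i appears with multiplicity d_i, i.e. rho_reg = (direct sum over all irreducibles V_i) d_i V_i. The irreducible dimensions for Z/5Z x D_10 are 1, 1, 1, 1, 1, 1, 1, 1, 1, 1, 1, 1, 1, 1, 1, 1, 1, 1, 1, 1, 2, 2, 2, 2, 2, 2, 2, 2, 2, 2, 2, 2, 2, 2, 2, 2, 2, 2, 2, 2: 20 irreducibles of dimension 1, each with multiplicity 1; 20 irreducibles of dimension 2, each with multiplicity 2. Total dimension 20*1*1 + 20*2*2 = 100 = |G|.

Reasoning: General theorem: in the regular representation of a finite group G, each irreducible appears with multiplicity equal to its dimension. Check: dim(rho_reg) = sum d_i^2 = 1 + 1 + 1 + 1 + 1 + 1 + 1 + 1 + 1 + 1 + 1 + 1 + 1 + 1 + 1 + 1 + 1 + 1 + 1 + 1 + 4 + 4 + 4 + 4 + 4 + 4 + 4 + 4 + 4 + 4 + 4 + 4 + 4 + 4 + 4 + 4 + 4 + 4 + 4 + 4 = 100 = |G|.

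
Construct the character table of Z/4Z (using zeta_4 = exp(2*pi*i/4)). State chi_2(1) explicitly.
Character table of Z/4Z (irreps indexed chi_0,...,chi_3 with chi_k(m) = zeta_4^(k*m), zeta_4 = exp(2*pi*i/4)):
  irrep \ class  {0} (size 1)  {1} (size 1)  {2} (size 1)  {3} (size 1)
  chi_0          1             1             1             1           
  chi_1          1             I             -1            -I          
  chi_2          1             -1            1             -1          
  chi_3          1             -I            -1            I           

Spot check: chi_2(1) = zeta_4^(2*1) = zeta_4^2 = -1.

Working: Z/4Z is abelian, so all 4 irreducible complex representations are 1-dimensional. They are given by chi_k(m) = zeta_4^(k*m) for k = 0,...,3. Row orthogonality: sum_m chi_k(m) conj(chi_l(m)) = 4 * [k = l].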